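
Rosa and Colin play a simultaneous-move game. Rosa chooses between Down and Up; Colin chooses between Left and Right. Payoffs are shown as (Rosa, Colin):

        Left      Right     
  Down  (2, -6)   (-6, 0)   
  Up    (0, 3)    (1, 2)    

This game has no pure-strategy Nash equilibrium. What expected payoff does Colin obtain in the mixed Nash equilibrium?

Colin's indifference between Left and Right determines Rosa's mixing probability p:
  Colin's payoff from Left: p·(-6) + (1−p)·3 = -9p + 3
  Colin's payoff from Right: p·0 + (1−p)·2 = -2p + 2
  -9p + 3 = -2p + 2  ⇒  -7p = -1  ⇒  p = 1/7.
At equilibrium Colin is indifferent across columns, so Colin's payoff equals the payoff from Left: (1/7)·(-6) + (6/7)·3 = 12/7.

12/7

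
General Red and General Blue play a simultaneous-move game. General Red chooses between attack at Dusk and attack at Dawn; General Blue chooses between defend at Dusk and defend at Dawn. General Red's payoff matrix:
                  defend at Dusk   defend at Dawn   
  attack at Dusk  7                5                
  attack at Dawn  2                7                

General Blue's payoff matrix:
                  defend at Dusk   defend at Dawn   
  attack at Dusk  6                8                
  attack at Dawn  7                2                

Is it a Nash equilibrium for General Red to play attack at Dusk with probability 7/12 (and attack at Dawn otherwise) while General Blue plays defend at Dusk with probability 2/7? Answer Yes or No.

No

Given General Red's mix p = 7/12, General Blue's payoff from defend at Dusk is 77/12 but from defend at Dawn is 11/2. General Blue strictly prefers defend at Dusk, so General Blue would not mix.
So the proposed profile is not a Nash equilibrium.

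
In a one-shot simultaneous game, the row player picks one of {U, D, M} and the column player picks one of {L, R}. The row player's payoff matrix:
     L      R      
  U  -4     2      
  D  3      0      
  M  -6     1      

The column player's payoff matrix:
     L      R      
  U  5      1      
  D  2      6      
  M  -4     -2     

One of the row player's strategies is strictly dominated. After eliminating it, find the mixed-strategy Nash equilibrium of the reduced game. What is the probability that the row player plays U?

The row player's strategy M is strictly dominated by U: -4 > -6 and 2 > 1. Eliminate M.
The row player's mix must leave the column player indifferent between L and R.
  the column player's expected payoff from L: p·5 + (1−p)·2 = 3p + 2
  the column player's expected payoff from R: p·1 + (1−p)·6 = -5p + 6
  3p + 2 = -5p + 6  ⇒  8p = 4  ⇒  p = 1/2.

p = 1/2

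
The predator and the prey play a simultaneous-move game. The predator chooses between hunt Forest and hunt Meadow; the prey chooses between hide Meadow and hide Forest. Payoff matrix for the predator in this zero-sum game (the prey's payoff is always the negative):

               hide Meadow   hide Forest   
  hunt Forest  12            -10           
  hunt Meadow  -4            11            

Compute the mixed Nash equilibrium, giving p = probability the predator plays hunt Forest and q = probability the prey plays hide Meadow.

In a mixed equilibrium the prey is indifferent between hide Meadow and hide Forest; this condition fixes p.
  the prey's payoff from hide Meadow: p·(-12) + (1−p)·4 = -16p + 4
  the prey's payoff from hide Forest: p·10 + (1−p)·(-11) = 21p - 11
  -16p + 4 = 21p - 11  ⇒  -37p = -15  ⇒  p = 15/37.
Set the predator's expected payoff from hunt Forest equal to that from hunt Meadow:
  the predator's payoff from hunt Forest: q·12 + (1−q)·(-10) = 22q - 10
  the predator's payoff from hunt Meadow: q·(-4) + (1−q)·11 = -15q + 11
  22q - 10 = -15q + 11  ⇒  37q = 21  ⇒  q = 21/37.

p = 15/37, q = 21/37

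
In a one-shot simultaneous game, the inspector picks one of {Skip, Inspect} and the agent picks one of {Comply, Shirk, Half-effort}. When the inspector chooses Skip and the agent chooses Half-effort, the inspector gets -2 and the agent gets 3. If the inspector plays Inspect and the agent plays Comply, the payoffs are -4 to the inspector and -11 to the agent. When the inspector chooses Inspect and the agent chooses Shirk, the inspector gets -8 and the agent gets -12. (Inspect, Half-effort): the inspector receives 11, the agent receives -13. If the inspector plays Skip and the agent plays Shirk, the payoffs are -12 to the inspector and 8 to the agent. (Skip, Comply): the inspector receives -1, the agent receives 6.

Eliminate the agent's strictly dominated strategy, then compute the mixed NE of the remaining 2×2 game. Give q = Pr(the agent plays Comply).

The agent's strategy Half-effort is strictly dominated by Comply: 6 > 3 and -11 > -13. Eliminate Half-effort.
The agent's mix must leave the inspector indifferent between Skip and Inspect.
  the inspector's payoff to Skip: q·(-1) + (1−q)·(-12) = 11q - 12
  the inspector's payoff to Inspect: q·(-4) + (1−q)·(-8) = 4q - 8
  11q - 12 = 4q - 8  ⇒  7q = 4  ⇒  q = 4/7.

q = 4/7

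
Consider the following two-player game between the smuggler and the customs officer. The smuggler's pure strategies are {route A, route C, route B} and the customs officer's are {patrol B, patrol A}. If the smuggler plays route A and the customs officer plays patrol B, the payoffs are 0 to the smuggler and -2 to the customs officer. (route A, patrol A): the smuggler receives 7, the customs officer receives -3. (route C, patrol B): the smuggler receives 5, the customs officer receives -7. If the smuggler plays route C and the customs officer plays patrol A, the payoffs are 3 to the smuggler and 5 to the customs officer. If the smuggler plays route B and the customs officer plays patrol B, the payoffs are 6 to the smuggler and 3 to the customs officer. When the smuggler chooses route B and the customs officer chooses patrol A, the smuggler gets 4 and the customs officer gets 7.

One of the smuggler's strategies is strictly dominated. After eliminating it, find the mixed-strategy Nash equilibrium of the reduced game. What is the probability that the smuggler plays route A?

p = 4/5

The smuggler's strategy route C is strictly dominated by route B: 6 > 5 and 4 > 3. Eliminate route C.
For the customs officer to be willing to mix, the customs officer must be indifferent between patrol B and patrol A, which pins down the smuggler's mix.
  the customs officer's expected payoff from patrol B: p·(-2) + (1−p)·3 = -5p + 3
  the customs officer's expected payoff from patrol A: p·(-3) + (1−p)·7 = -10p + 7
  -5p + 3 = -10p + 7  ⇒  5p = 4  ⇒  p = 4/5.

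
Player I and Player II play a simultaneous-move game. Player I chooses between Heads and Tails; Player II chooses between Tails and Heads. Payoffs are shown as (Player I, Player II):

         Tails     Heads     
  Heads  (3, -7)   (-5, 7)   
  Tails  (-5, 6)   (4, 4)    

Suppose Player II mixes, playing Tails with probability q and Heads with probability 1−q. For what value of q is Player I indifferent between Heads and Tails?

q = 9/17

For Player I to be willing to mix, Player I must be indifferent between Heads and Tails, which pins down Player II's mix.
  Player I's payoff from Heads: q·3 + (1−q)·(-5) = 8q - 5
  Player I's payoff from Tails: q·(-5) + (1−q)·4 = -9q + 4
  8q - 5 = -9q + 4  ⇒  17q = 9  ⇒  q = 9/17.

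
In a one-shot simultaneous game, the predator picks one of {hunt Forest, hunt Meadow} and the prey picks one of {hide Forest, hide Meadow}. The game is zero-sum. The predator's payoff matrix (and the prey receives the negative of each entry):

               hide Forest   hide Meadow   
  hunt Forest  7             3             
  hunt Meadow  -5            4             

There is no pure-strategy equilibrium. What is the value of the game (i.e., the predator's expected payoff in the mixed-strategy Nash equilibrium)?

The predator's indifference between hunt Forest and hunt Meadow determines the prey's mixing probability q:
  the predator's payoff to hunt Forest: q·7 + (1−q)·3 = 4q + 3
  the predator's payoff to hunt Meadow: q·(-5) + (1−q)·4 = -9q + 4
  4q + 3 = -9q + 4  ⇒  13q = 1  ⇒  q = 1/13.
The value is the predator's expected payoff against this mix (using hunt Forest): (1/13)·7 + (12/13)·3 = 43/13.

v = 43/13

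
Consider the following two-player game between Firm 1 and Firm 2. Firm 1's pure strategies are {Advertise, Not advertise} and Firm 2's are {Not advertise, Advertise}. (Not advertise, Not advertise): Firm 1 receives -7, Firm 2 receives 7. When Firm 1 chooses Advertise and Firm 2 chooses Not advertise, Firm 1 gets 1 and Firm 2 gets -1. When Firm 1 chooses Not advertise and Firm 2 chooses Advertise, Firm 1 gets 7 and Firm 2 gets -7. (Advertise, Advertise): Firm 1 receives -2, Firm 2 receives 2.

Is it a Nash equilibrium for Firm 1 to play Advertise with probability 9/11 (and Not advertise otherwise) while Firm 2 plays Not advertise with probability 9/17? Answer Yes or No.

Given Firm 1's mix p = 9/11, Firm 2's payoff from Not advertise is 5/11 but from Advertise is 4/11. Firm 2 strictly prefers Not advertise, so Firm 2 would not mix.
So the proposed profile is not a Nash equilibrium.

No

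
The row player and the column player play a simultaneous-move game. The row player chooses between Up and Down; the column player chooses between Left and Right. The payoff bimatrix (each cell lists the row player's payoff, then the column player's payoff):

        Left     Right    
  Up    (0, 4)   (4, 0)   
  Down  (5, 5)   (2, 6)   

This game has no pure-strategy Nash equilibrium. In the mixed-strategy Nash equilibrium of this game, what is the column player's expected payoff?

In a mixed equilibrium the column player is indifferent between Left and Right; this condition fixes p.
  the column player's expected payoff from Left: p·4 + (1−p)·5 = -p + 5
  the column player's expected payoff from Right: p·0 + (1−p)·6 = -6p + 6
  -p + 5 = -6p + 6  ⇒  5p = 1  ⇒  p = 1/5.
At equilibrium the column player is indifferent across columns, so the column player's payoff equals the payoff from Left: (1/5)·4 + (4/5)·5 = 24/5.

24/5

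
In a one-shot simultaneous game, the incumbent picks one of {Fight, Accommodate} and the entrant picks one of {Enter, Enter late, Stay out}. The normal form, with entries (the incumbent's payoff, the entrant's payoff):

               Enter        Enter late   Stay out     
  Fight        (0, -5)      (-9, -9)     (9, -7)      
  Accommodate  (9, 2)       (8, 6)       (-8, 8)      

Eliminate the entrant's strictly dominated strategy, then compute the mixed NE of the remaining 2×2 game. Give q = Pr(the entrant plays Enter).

q = 17/26

The entrant's strategy Enter late is strictly dominated by Stay out: -7 > -9 and 8 > 6. Eliminate Enter late.
The incumbent's indifference between Fight and Accommodate determines the entrant's mixing probability q:
  the incumbent's expected payoff from Fight: q·0 + (1−q)·9 = -9q + 9
  the incumbent's expected payoff from Accommodate: q·9 + (1−q)·(-8) = 17q - 8
  -9q + 9 = 17q - 8  ⇒  -26q = -17  ⇒  q = 17/26.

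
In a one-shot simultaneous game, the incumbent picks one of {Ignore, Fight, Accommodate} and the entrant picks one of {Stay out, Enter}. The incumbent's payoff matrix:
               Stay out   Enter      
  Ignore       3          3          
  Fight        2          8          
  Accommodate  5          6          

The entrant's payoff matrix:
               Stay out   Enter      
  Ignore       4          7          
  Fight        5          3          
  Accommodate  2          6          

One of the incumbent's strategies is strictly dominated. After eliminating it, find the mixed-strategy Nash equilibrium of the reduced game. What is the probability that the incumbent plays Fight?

p = 2/3

The incumbent's strategy Ignore is strictly dominated by Accommodate: 5 > 3 and 6 > 3. Eliminate Ignore.
For the entrant to be willing to mix, the entrant must be indifferent between Stay out and Enter, which pins down the incumbent's mix.
  the entrant's expected payoff from Stay out: p·5 + (1−p)·2 = 3p + 2
  the entrant's expected payoff from Enter: p·3 + (1−p)·6 = -3p + 6
  3p + 2 = -3p + 6  ⇒  6p = 4  ⇒  p = 2/3.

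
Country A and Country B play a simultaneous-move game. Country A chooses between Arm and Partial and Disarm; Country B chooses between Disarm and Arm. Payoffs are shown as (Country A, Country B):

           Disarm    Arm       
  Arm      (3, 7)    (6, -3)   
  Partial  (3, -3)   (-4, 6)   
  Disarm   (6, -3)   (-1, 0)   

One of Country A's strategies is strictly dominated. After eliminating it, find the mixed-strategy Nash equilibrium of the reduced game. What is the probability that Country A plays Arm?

p = 3/13

Country A's strategy Partial is strictly dominated by Disarm: 6 > 3 and -1 > -4. Eliminate Partial.
In a mixed equilibrium Country B is indifferent between Disarm and Arm; this condition fixes p.
  Country B's payoff from Disarm: p·7 + (1−p)·(-3) = 10p - 3
  Country B's payoff from Arm: p·(-3) + (1−p)·0 = -3p
  10p - 3 = -3p  ⇒  13p = 3  ⇒  p = 3/13.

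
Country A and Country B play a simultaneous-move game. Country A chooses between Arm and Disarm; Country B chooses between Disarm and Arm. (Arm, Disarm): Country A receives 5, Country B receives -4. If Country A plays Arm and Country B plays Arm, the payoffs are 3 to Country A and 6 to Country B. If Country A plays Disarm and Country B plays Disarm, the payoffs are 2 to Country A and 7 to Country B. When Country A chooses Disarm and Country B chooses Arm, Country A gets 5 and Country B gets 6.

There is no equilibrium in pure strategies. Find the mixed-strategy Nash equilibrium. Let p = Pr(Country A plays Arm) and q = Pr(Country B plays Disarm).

Set Country B's expected payoff from Disarm equal to that from Arm:
  Country B's expected payoff from Disarm: p·(-4) + (1−p)·7 = -11p + 7
  Country B's expected payoff from Arm: p·6 + (1−p)·6 = 6
  -11p + 7 = 6  ⇒  -11p = -1  ⇒  p = 1/11.
In a mixed equilibrium Country A is indifferent between Arm and Disarm; this condition fixes q.
  Country A's expected payoff from Arm: q·5 + (1−q)·3 = 2q + 3
  Country A's expected payoff from Disarm: q·2 + (1−q)·5 = -3q + 5
  2q + 3 = -3q + 5  ⇒  5q = 2  ⇒  q = 2/5.

p = 1/11, q = 2/5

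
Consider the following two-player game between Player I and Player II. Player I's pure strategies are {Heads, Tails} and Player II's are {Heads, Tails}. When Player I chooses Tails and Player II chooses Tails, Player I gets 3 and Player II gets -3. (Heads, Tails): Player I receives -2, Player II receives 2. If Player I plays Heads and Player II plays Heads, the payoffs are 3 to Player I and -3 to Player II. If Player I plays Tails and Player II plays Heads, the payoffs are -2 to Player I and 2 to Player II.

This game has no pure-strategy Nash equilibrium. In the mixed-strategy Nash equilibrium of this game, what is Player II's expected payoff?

-1/2

For Player II to be willing to mix, Player II must be indifferent between Heads and Tails, which pins down Player I's mix.
  Player II's expected payoff from Heads: p·(-3) + (1−p)·2 = -5p + 2
  Player II's expected payoff from Tails: p·2 + (1−p)·(-3) = 5p - 3
  -5p + 2 = 5p - 3  ⇒  -10p = -5  ⇒  p = 1/2.
At equilibrium Player II is indifferent across columns, so Player II's payoff equals the payoff from Heads: (1/2)·(-3) + (1/2)·2 = -1/2.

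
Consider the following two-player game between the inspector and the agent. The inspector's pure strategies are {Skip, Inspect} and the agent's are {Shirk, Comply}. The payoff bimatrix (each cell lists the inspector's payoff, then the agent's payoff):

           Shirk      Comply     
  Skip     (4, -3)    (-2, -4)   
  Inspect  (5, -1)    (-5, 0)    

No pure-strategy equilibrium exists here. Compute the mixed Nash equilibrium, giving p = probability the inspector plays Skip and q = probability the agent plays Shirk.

p = 1/2, q = 3/4

In a mixed equilibrium the agent is indifferent between Shirk and Comply; this condition fixes p.
  the agent's payoff to Shirk: p·(-3) + (1−p)·(-1) = -2p - 1
  the agent's payoff to Comply: p·(-4) + (1−p)·0 = -4p
  -2p - 1 = -4p  ⇒  2p = 1  ⇒  p = 1/2.
The inspector's indifference between Skip and Inspect determines the agent's mixing probability q:
  the inspector's payoff from Skip: q·4 + (1−q)·(-2) = 6q - 2
  the inspector's payoff from Inspect: q·5 + (1−q)·(-5) = 10q - 5
  6q - 2 = 10q - 5  ⇒  -4q = -3  ⇒  q = 3/4.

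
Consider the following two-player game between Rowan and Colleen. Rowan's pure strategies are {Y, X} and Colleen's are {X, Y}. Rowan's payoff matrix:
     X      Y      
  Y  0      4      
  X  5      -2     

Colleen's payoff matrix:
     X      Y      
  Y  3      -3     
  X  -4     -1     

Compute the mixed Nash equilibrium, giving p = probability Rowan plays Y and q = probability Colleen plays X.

p = 1/3, q = 6/11

Rowan's mix must leave Colleen indifferent between X and Y.
  Colleen's expected payoff from X: p·3 + (1−p)·(-4) = 7p - 4
  Colleen's expected payoff from Y: p·(-3) + (1−p)·(-1) = -2p - 1
  7p - 4 = -2p - 1  ⇒  9p = 3  ⇒  p = 1/3.
In a mixed equilibrium Rowan is indifferent between Y and X; this condition fixes q.
  Rowan's payoff to Y: q·0 + (1−q)·4 = -4q + 4
  Rowan's payoff to X: q·5 + (1−q)·(-2) = 7q - 2
  -4q + 4 = 7q - 2  ⇒  -11q = -6  ⇒  q = 6/11.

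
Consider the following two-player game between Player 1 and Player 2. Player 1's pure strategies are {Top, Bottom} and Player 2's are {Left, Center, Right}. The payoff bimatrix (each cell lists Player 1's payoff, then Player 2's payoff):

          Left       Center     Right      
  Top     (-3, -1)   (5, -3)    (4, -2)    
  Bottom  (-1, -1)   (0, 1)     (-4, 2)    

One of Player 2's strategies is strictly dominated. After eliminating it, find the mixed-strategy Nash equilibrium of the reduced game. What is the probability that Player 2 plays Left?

Player 2's strategy Center is strictly dominated by Right: -2 > -3 and 2 > 1. Eliminate Center.
In a mixed equilibrium Player 1 is indifferent between Top and Bottom; this condition fixes q.
  Player 1's expected payoff from Top: q·(-3) + (1−q)·4 = -7q + 4
  Player 1's expected payoff from Bottom: q·(-1) + (1−q)·(-4) = 3q - 4
  -7q + 4 = 3q - 4  ⇒  -10q = -8  ⇒  q = 4/5.

q = 4/5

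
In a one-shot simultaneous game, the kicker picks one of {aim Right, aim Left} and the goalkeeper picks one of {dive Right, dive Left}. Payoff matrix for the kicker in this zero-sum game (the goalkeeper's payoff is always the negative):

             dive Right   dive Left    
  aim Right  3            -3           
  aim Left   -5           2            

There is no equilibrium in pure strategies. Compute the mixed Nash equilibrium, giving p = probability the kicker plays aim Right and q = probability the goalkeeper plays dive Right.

p = 7/13, q = 5/13

In a mixed equilibrium the goalkeeper is indifferent between dive Right and dive Left; this condition fixes p.
  the goalkeeper's payoff from dive Right: p·(-3) + (1−p)·5 = -8p + 5
  the goalkeeper's payoff from dive Left: p·3 + (1−p)·(-2) = 5p - 2
  -8p + 5 = 5p - 2  ⇒  -13p = -7  ⇒  p = 7/13.
For the kicker to be willing to mix, the kicker must be indifferent between aim Right and aim Left, which pins down the goalkeeper's mix.
  the kicker's expected payoff from aim Right: q·3 + (1−q)·(-3) = 6q - 3
  the kicker's expected payoff from aim Left: q·(-5) + (1−q)·2 = -7q + 2
  6q - 3 = -7q + 2  ⇒  13q = 5  ⇒  q = 5/13.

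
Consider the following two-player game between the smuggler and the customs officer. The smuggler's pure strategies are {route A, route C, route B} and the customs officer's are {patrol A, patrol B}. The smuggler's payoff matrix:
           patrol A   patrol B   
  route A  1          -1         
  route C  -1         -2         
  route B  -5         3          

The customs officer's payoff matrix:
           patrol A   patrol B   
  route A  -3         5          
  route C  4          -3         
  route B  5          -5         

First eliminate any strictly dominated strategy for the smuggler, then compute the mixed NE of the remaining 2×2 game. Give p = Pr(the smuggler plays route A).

The smuggler's strategy route C is strictly dominated by route A: 1 > -1 and -1 > -2. Eliminate route C.
The customs officer's indifference between patrol A and patrol B determines the smuggler's mixing probability p:
  the customs officer's expected payoff from patrol A: p·(-3) + (1−p)·5 = -8p + 5
  the customs officer's expected payoff from patrol B: p·5 + (1−p)·(-5) = 10p - 5
  -8p + 5 = 10p - 5  ⇒  -18p = -10  ⇒  p = 5/9.

p = 5/9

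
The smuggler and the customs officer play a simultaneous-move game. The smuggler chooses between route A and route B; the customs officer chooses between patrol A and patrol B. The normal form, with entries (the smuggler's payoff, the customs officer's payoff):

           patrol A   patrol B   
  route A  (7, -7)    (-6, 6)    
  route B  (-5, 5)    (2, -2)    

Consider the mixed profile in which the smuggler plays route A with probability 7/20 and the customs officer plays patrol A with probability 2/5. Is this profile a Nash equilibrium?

Yes

Check the customs officer's indifference given the smuggler's mix p = 7/20:
  payoff from patrol A = 4/5; payoff from patrol B = 4/5 — equal.
Check the smuggler's indifference given the customs officer's mix q = 2/5:
  payoff from route A = -4/5; payoff from route B = -4/5 — equal.
Both players are indifferent, so neither can profitably deviate.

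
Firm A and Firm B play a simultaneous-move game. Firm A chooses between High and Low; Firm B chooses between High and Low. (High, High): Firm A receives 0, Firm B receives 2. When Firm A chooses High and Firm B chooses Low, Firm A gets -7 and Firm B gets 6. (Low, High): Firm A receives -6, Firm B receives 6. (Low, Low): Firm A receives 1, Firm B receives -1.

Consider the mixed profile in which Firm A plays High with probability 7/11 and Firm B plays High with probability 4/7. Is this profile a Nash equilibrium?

Yes

Check Firm B's indifference given Firm A's mix p = 7/11:
  payoff from High = 38/11; payoff from Low = 38/11 — equal.
Check Firm A's indifference given Firm B's mix q = 4/7:
  payoff from High = -3; payoff from Low = -3 — equal.
Both players are indifferent, so neither can profitably deviate.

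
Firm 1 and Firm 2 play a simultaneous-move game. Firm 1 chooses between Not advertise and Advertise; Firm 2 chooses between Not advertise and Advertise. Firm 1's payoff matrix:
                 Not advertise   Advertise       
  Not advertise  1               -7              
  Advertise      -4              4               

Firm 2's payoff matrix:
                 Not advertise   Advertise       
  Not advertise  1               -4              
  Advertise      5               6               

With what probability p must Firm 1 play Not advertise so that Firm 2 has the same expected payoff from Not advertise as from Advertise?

p = 1/6

In a mixed equilibrium Firm 2 is indifferent between Not advertise and Advertise; this condition fixes p.
  Firm 2's payoff from Not advertise: p·1 + (1−p)·5 = -4p + 5
  Firm 2's payoff from Advertise: p·(-4) + (1−p)·6 = -10p + 6
  -4p + 5 = -10p + 6  ⇒  6p = 1  ⇒  p = 1/6.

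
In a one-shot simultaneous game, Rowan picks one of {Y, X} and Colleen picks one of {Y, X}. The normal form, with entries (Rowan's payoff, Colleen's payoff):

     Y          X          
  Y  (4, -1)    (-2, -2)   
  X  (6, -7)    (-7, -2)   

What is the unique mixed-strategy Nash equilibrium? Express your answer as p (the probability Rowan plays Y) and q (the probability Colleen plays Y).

p = 5/6, q = 5/7

In a mixed equilibrium Colleen is indifferent between Y and X; this condition fixes p.
  Colleen's payoff to Y: p·(-1) + (1−p)·(-7) = 6p - 7
  Colleen's payoff to X: p·(-2) + (1−p)·(-2) = -2
  6p - 7 = -2  ⇒  6p = 5  ⇒  p = 5/6.
In a mixed equilibrium Rowan is indifferent between Y and X; this condition fixes q.
  Rowan's payoff to Y: q·4 + (1−q)·(-2) = 6q - 2
  Rowan's payoff to X: q·6 + (1−q)·(-7) = 13q - 7
  6q - 2 = 13q - 7  ⇒  -7q = -5  ⇒  q = 5/7.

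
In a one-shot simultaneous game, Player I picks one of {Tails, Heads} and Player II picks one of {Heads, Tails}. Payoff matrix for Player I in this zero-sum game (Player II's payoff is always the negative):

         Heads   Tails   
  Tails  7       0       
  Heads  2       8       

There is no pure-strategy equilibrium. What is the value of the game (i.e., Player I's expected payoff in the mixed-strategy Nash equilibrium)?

v = 56/13

For Player I to be willing to mix, Player I must be indifferent between Tails and Heads, which pins down Player II's mix.
  Player I's payoff to Tails: q·7 + (1−q)·0 = 7q
  Player I's payoff to Heads: q·2 + (1−q)·8 = -6q + 8
  7q = -6q + 8  ⇒  13q = 8  ⇒  q = 8/13.
The value is Player I's expected payoff against this mix (using Tails): (8/13)·7 + (5/13)·0 = 56/13.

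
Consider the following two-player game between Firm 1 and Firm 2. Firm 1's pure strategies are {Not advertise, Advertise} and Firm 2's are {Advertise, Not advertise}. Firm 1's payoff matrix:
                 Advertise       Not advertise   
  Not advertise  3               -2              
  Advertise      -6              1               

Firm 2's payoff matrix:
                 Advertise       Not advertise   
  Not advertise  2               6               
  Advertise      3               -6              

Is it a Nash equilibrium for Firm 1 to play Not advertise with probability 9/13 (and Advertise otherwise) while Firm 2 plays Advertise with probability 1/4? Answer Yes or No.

Yes

Check Firm 2's indifference given Firm 1's mix p = 9/13:
  payoff from Advertise = 30/13; payoff from Not advertise = 30/13 — equal.
Check Firm 1's indifference given Firm 2's mix q = 1/4:
  payoff from Not advertise = -3/4; payoff from Advertise = -3/4 — equal.
Both players are indifferent, so neither can profitably deviate.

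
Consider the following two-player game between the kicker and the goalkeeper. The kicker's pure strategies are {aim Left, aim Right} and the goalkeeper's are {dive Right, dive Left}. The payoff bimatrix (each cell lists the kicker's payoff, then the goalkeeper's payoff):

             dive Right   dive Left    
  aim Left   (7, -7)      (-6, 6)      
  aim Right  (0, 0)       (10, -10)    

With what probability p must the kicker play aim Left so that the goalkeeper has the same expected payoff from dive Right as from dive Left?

For the goalkeeper to be willing to mix, the goalkeeper must be indifferent between dive Right and dive Left, which pins down the kicker's mix.
  the goalkeeper's payoff to dive Right: p·(-7) + (1−p)·0 = -7p
  the goalkeeper's payoff to dive Left: p·6 + (1−p)·(-10) = 16p - 10
  -7p = 16p - 10  ⇒  -23p = -10  ⇒  p = 10/23.

p = 10/23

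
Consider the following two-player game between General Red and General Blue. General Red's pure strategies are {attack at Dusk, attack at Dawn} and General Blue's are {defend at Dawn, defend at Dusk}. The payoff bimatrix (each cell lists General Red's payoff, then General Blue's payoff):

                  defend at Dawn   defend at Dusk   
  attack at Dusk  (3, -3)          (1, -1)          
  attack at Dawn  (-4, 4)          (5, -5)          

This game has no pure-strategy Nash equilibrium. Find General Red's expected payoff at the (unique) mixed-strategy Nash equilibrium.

19/11

Set General Red's expected payoff from attack at Dusk equal to that from attack at Dawn:
  General Red's payoff from attack at Dusk: q·3 + (1−q)·1 = 2q + 1
  General Red's payoff from attack at Dawn: q·(-4) + (1−q)·5 = -9q + 5
  2q + 1 = -9q + 5  ⇒  11q = 4  ⇒  q = 4/11.
At equilibrium General Red is indifferent across rows, so General Red's payoff equals the payoff from attack at Dusk: (4/11)·3 + (7/11)·1 = 19/11.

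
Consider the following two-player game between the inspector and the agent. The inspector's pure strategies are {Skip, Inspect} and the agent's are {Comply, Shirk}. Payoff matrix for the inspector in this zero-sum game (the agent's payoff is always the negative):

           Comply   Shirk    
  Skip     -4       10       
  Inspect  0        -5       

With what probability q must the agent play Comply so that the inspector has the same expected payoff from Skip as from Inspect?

q = 15/19

For the inspector to be willing to mix, the inspector must be indifferent between Skip and Inspect, which pins down the agent's mix.
  the inspector's payoff from Skip: q·(-4) + (1−q)·10 = -14q + 10
  the inspector's payoff from Inspect: q·0 + (1−q)·(-5) = 5q - 5
  -14q + 10 = 5q - 5  ⇒  -19q = -15  ⇒  q = 15/19.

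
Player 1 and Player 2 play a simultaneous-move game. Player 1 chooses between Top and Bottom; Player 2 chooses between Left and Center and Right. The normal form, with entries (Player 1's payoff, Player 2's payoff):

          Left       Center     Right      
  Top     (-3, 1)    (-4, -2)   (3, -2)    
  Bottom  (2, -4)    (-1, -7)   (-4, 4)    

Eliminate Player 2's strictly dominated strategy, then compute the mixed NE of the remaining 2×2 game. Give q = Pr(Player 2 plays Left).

q = 7/12

Player 2's strategy Center is strictly dominated by Left: 1 > -2 and -4 > -7. Eliminate Center.
Set Player 1's expected payoff from Top equal to that from Bottom:
  Player 1's payoff to Top: q·(-3) + (1−q)·3 = -6q + 3
  Player 1's payoff to Bottom: q·2 + (1−q)·(-4) = 6q - 4
  -6q + 3 = 6q - 4  ⇒  -12q = -7  ⇒  q = 7/12.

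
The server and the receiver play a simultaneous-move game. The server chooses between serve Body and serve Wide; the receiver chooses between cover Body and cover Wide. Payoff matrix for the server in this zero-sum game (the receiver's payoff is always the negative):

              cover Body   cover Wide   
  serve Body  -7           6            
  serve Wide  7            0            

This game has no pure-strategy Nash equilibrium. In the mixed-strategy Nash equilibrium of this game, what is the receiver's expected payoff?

The receiver's indifference between cover Body and cover Wide determines the server's mixing probability p:
  the receiver's payoff to cover Body: p·7 + (1−p)·(-7) = 14p - 7
  the receiver's payoff to cover Wide: p·(-6) + (1−p)·0 = -6p
  14p - 7 = -6p  ⇒  20p = 7  ⇒  p = 7/20.
At equilibrium the receiver is indifferent across columns, so the receiver's payoff equals the payoff from cover Body: (7/20)·7 + (13/20)·(-7) = -21/10.

-21/10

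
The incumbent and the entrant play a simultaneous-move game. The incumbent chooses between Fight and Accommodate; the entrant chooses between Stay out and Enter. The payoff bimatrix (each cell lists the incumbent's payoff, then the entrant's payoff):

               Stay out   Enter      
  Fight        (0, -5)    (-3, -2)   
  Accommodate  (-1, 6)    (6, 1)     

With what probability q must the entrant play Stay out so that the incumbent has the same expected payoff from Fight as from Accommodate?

q = 9/10

Set the incumbent's expected payoff from Fight equal to that from Accommodate:
  the incumbent's payoff to Fight: q·0 + (1−q)·(-3) = 3q - 3
  the incumbent's payoff to Accommodate: q·(-1) + (1−q)·6 = -7q + 6
  3q - 3 = -7q + 6  ⇒  10q = 9  ⇒  q = 9/10.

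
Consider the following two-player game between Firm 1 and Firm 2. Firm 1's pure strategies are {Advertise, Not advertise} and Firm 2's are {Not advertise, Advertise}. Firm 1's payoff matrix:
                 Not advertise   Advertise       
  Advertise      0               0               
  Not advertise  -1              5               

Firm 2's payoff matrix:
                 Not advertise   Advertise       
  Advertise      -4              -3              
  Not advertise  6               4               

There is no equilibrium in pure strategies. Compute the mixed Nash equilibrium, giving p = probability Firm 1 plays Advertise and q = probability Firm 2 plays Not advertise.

p = 2/3, q = 5/6

Set Firm 2's expected payoff from Not advertise equal to that from Advertise:
  Firm 2's payoff from Not advertise: p·(-4) + (1−p)·6 = -10p + 6
  Firm 2's payoff from Advertise: p·(-3) + (1−p)·4 = -7p + 4
  -10p + 6 = -7p + 4  ⇒  -3p = -2  ⇒  p = 2/3.
In a mixed equilibrium Firm 1 is indifferent between Advertise and Not advertise; this condition fixes q.
  Firm 1's payoff from Advertise: q·0 + (1−q)·0 = 0
  Firm 1's payoff from Not advertise: q·(-1) + (1−q)·5 = -6q + 5
  0 = -6q + 5  ⇒  6q = 5  ⇒  q = 5/6.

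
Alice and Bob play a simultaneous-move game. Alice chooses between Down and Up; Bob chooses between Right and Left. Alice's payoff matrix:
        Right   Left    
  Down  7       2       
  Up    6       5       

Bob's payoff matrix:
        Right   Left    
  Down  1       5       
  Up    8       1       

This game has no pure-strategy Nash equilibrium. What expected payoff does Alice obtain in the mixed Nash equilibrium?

23/4

In a mixed equilibrium Alice is indifferent between Down and Up; this condition fixes q.
  Alice's payoff from Down: q·7 + (1−q)·2 = 5q + 2
  Alice's payoff from Up: q·6 + (1−q)·5 = q + 5
  5q + 2 = q + 5  ⇒  4q = 3  ⇒  q = 3/4.
At equilibrium Alice is indifferent across rows, so Alice's payoff equals the payoff from Down: (3/4)·7 + (1/4)·2 = 23/4.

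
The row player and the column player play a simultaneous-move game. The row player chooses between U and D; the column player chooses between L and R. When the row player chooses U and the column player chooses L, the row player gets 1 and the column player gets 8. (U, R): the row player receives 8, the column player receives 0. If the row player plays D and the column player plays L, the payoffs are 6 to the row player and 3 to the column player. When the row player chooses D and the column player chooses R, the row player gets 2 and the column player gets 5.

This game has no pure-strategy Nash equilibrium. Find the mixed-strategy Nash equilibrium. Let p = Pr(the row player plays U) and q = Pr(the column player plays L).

p = 1/5, q = 6/11

In a mixed equilibrium the column player is indifferent between L and R; this condition fixes p.
  the column player's payoff from L: p·8 + (1−p)·3 = 5p + 3
  the column player's payoff from R: p·0 + (1−p)·5 = -5p + 5
  5p + 3 = -5p + 5  ⇒  10p = 2  ⇒  p = 1/5.
In a mixed equilibrium the row player is indifferent between U and D; this condition fixes q.
  the row player's expected payoff from U: q·1 + (1−q)·8 = -7q + 8
  the row player's expected payoff from D: q·6 + (1−q)·2 = 4q + 2
  -7q + 8 = 4q + 2  ⇒  -11q = -6  ⇒  q = 6/11.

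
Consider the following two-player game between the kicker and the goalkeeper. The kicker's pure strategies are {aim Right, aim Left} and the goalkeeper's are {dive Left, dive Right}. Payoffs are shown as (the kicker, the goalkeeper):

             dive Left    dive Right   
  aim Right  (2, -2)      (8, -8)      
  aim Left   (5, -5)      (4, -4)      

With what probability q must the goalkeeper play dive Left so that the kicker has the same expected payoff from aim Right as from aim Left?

Set the kicker's expected payoff from aim Right equal to that from aim Left:
  the kicker's expected payoff from aim Right: q·2 + (1−q)·8 = -6q + 8
  the kicker's expected payoff from aim Left: q·5 + (1−q)·4 = q + 4
  -6q + 8 = q + 4  ⇒  -7q = -4  ⇒  q = 4/7.

q = 4/7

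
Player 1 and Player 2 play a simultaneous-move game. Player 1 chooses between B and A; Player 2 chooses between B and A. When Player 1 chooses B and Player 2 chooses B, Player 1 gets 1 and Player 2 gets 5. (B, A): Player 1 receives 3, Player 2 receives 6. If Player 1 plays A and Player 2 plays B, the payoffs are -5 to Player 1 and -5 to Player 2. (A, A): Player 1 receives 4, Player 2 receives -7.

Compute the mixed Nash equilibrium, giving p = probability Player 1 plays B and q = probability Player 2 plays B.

p = 2/3, q = 1/7

For Player 2 to be willing to mix, Player 2 must be indifferent between B and A, which pins down Player 1's mix.
  Player 2's expected payoff from B: p·5 + (1−p)·(-5) = 10p - 5
  Player 2's expected payoff from A: p·6 + (1−p)·(-7) = 13p - 7
  10p - 5 = 13p - 7  ⇒  -3p = -2  ⇒  p = 2/3.
Player 2's mix must leave Player 1 indifferent between B and A.
  Player 1's payoff from B: q·1 + (1−q)·3 = -2q + 3
  Player 1's payoff from A: q·(-5) + (1−q)·4 = -9q + 4
  -2q + 3 = -9q + 4  ⇒  7q = 1  ⇒  q = 1/7.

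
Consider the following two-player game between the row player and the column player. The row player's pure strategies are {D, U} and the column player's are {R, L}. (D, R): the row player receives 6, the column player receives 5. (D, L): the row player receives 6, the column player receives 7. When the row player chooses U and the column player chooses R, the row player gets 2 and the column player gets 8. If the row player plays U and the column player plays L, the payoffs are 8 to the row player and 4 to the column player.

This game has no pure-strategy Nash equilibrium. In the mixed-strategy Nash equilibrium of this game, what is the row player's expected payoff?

Set the row player's expected payoff from D equal to that from U:
  the row player's payoff from D: q·6 + (1−q)·6 = 6
  the row player's payoff from U: q·2 + (1−q)·8 = -6q + 8
  6 = -6q + 8  ⇒  6q = 2  ⇒  q = 1/3.
At equilibrium the row player is indifferent across rows, so the row player's payoff equals the payoff from D: (1/3)·6 + (2/3)·6 = 6.

6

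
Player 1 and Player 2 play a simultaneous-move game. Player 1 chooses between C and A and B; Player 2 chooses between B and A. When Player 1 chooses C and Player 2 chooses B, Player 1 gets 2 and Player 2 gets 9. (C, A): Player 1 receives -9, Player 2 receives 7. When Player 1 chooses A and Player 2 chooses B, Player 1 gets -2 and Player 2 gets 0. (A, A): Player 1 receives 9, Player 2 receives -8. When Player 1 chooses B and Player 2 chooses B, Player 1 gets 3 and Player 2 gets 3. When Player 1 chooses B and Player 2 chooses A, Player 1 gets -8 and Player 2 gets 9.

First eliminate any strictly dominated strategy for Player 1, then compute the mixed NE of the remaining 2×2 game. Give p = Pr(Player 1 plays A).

Player 1's strategy C is strictly dominated by B: 3 > 2 and -8 > -9. Eliminate C.
Set Player 2's expected payoff from B equal to that from A:
  Player 2's payoff from B: p·0 + (1−p)·3 = -3p + 3
  Player 2's payoff from A: p·(-8) + (1−p)·9 = -17p + 9
  -3p + 3 = -17p + 9  ⇒  14p = 6  ⇒  p = 3/7.

p = 3/7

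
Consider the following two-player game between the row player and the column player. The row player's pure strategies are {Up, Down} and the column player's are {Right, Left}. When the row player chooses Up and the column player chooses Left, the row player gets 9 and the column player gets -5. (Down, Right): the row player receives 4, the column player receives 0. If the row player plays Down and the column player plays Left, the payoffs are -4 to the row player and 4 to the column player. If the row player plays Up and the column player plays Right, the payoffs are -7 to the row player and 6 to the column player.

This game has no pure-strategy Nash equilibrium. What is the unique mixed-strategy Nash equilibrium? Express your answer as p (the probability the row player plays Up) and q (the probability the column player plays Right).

Set the column player's expected payoff from Right equal to that from Left:
  the column player's payoff to Right: p·6 + (1−p)·0 = 6p
  the column player's payoff to Left: p·(-5) + (1−p)·4 = -9p + 4
  6p = -9p + 4  ⇒  15p = 4  ⇒  p = 4/15.
The row player's indifference between Up and Down determines the column player's mixing probability q:
  the row player's expected payoff from Up: q·(-7) + (1−q)·9 = -16q + 9
  the row player's expected payoff from Down: q·4 + (1−q)·(-4) = 8q - 4
  -16q + 9 = 8q - 4  ⇒  -24q = -13  ⇒  q = 13/24.

p = 4/15, q = 13/24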